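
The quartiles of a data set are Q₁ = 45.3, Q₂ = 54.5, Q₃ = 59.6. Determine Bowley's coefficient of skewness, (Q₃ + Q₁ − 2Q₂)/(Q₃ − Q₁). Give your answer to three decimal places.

-0.287

numerator: Q₃ + Q₁ − 2Q₂ = 59.6 + 45.3 − 2×54.5 = -4.1000
denominator: Q₃ − Q₁ = 59.6 − 45.3 = 14.3000
Bowley skewness = -4.1000 / 14.3000 ≈ -0.287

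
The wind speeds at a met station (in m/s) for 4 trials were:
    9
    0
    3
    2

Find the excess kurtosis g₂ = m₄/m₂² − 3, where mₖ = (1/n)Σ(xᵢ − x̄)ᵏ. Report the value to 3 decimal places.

x̄ = 3.5000
Σ(xᵢ − x̄)² = 45.0000 ⇒ m₂ = 11.25000
Σ(xᵢ − x̄)⁴ = 1070.2500 ⇒ m₄ = 267.56250
m₂² = 126.56250
g₂ = m₄/m₂² − 3 = 2.11407 − 3 ≈ -0.886

-0.886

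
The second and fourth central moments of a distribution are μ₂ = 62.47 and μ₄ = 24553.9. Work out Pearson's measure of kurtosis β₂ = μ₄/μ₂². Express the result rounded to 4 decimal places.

μ₂² = 62.47² = 3902.50090
μ₄/μ₂² = 24553.9 / 3902.50090 = 6.29184
β₂ ≈ 6.2918

6.2918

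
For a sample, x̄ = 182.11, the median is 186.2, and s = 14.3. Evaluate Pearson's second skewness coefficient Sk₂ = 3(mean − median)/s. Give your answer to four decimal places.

-0.8580

Sk₂ = 3(182.11 − 186.2) / 14.3 = 3 × -4.0900 / 14.3
    = -12.2700 / 14.3 ≈ -0.8580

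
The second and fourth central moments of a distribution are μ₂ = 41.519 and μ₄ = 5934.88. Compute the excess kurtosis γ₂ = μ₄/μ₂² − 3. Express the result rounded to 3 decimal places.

μ₂² = 41.519² = 1723.82736
μ₄/μ₂² = 5934.88 / 1723.82736 = 3.44285
γ₂ = 3.44285 − 3 ≈ 0.443

0.443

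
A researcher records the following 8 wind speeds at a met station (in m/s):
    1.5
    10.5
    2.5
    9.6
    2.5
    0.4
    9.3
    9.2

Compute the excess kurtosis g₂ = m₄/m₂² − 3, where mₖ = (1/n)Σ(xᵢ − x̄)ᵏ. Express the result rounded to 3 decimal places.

-1.863

x̄ = 5.6875
Σ(xᵢ − x̄)² = 129.6688 ⇒ m₂ = 16.20859
Σ(xᵢ − x̄)⁴ = 2388.8113 ⇒ m₄ = 298.60141
m₂² = 262.71851
g₂ = m₄/m₂² − 3 = 1.13658 − 3 ≈ -1.863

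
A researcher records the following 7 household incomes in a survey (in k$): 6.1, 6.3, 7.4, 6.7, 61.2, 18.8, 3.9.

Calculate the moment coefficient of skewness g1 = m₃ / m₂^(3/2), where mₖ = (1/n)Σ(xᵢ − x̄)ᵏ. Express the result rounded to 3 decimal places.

1.830

x̄ = (6.1 + 6.3 + 7.4 + 6.7 + 61.2 + 18.8 + 3.9) / 7 = 15.7714
deviations (xᵢ − x̄): -9.6714, -9.4714, -8.3714, -9.0714, 45.4286, 3.0286, -11.8714
Σ(xᵢ − x̄)² = 2549.4743 ⇒ m₂ = 2549.4743/7 = 364.21061
Σ(xᵢ − x̄)³ = 89020.7085 ⇒ m₃ = 89020.7085/7 = 12717.24408
m₂^(3/2) = 364.21061^(1.5) = 6950.70560
g1 = m₃ / m₂^(3/2) = 12717.24408 / 6950.70560 ≈ 1.830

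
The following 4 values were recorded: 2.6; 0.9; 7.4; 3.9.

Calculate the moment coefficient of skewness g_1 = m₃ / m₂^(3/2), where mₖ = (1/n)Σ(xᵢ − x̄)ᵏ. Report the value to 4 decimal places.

0.5036

x̄ = (2.6 + 0.9 + 7.4 + 3.9) / 4 = 3.7000
deviations (xᵢ − x̄): -1.1000, -2.8000, 3.7000, 0.2000
Σ(xᵢ − x̄)² = 22.7800 ⇒ m₂ = 22.7800/4 = 5.69500
Σ(xᵢ − x̄)³ = 27.3780 ⇒ m₃ = 27.3780/4 = 6.84450
m₂^(3/2) = 5.69500^(1.5) = 13.59066
g_1 = m₃ / m₂^(3/2) = 6.84450 / 13.59066 ≈ 0.5036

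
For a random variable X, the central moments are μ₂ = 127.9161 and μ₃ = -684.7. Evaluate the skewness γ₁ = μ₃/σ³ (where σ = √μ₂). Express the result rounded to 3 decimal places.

-0.473

σ = √μ₂ = √127.9161 = 11.31000
σ³ = μ₂^(3/2) = 1446.73109
γ₁ = μ₃/σ³ = -684.7 / 1446.73109 ≈ -0.473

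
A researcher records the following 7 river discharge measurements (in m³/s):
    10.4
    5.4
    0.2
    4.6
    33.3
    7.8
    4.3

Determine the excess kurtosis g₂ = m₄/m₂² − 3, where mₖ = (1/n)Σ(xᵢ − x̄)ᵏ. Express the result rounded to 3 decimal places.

x̄ = 9.4286
Σ(xᵢ − x̄)² = 724.4543 ⇒ m₂ = 103.49347
Σ(xᵢ − x̄)⁴ = 333483.4983 ⇒ m₄ = 47640.49975
m₂² = 10710.89821
g₂ = m₄/m₂² − 3 = 4.44785 − 3 ≈ 1.448

1.448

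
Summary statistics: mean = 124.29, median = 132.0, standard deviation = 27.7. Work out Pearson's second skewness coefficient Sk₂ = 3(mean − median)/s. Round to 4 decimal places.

Sk₂ = 3(124.29 − 132.0) / 27.7 = 3 × -7.7100 / 27.7
    = -23.1300 / 27.7 ≈ -0.8350

-0.8350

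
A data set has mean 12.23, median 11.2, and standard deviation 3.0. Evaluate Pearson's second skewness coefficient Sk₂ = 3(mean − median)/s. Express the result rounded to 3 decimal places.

1.030

Sk₂ = 3(12.23 − 11.2) / 3.0 = 3 × 1.0300 / 3.0
    = 3.0900 / 3.0 ≈ 1.030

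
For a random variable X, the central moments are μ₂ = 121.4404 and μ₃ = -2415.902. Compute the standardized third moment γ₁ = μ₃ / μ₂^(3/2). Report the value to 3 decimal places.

σ = √μ₂ = √121.4404 = 11.02000
σ³ = μ₂^(3/2) = 1338.27321
γ₁ = μ₃/σ³ = -2415.902 / 1338.27321 ≈ -1.805

-1.805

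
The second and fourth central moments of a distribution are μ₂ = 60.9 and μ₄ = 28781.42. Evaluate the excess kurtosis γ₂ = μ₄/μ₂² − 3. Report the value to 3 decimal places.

μ₂² = 60.9² = 3708.81000
μ₄/μ₂² = 28781.42 / 3708.81000 = 7.76028
γ₂ = 7.76028 − 3 ≈ 4.760

4.760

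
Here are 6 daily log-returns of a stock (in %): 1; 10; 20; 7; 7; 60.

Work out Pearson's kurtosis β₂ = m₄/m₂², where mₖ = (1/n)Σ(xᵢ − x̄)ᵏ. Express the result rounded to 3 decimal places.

x̄ = 17.5000
Σ(xᵢ − x̄)² = 2361.5000 ⇒ m₂ = 393.58333
Σ(xᵢ − x̄)⁴ = 3364172.3750 ⇒ m₄ = 560695.39583
m₂² = 154907.84028
β₂ = m₄/m₂² = 560695.39583 / 154907.84028 ≈ 3.620

3.620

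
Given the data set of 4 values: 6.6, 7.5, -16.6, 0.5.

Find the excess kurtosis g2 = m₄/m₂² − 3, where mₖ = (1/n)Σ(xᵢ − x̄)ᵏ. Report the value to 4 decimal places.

-0.8957

x̄ = -0.5000
Σ(xᵢ − x̄)² = 374.6200 ⇒ m₂ = 93.65500
Σ(xᵢ − x̄)⁴ = 73827.9922 ⇒ m₄ = 18456.99805
m₂² = 8771.25903
g2 = m₄/m₂² − 3 = 2.10426 − 3 ≈ -0.8957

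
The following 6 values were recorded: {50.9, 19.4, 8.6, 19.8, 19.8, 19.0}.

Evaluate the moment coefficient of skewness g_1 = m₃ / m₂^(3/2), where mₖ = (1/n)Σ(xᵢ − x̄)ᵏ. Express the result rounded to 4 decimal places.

x̄ = (50.9 + 19.4 + 8.6 + 19.8 + 19.8 + 19.0) / 6 = 22.9167
deviations (xᵢ − x̄): 27.9833, -3.5167, -14.3167, -3.1167, -3.1167, -3.9167
Σ(xᵢ − x̄)² = 1035.1683 ⇒ m₂ = 1035.1683/6 = 172.52806
Σ(xᵢ − x̄)³ = 18814.2586 ⇒ m₃ = 18814.2586/6 = 3135.70976
m₂^(3/2) = 172.52806^(1.5) = 2266.15490
g_1 = m₃ / m₂^(3/2) = 3135.70976 / 2266.15490 ≈ 1.3837

1.3837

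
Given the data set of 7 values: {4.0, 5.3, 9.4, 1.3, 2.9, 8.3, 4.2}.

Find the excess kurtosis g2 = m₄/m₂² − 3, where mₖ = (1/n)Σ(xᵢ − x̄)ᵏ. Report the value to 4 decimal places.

-1.0752

x̄ = 5.0571
Σ(xᵢ − x̄)² = 50.0571 ⇒ m₂ = 7.15102
Σ(xᵢ − x̄)⁴ = 689.0138 ⇒ m₄ = 98.43054
m₂² = 51.13709
g2 = m₄/m₂² − 3 = 1.92484 − 3 ≈ -1.0752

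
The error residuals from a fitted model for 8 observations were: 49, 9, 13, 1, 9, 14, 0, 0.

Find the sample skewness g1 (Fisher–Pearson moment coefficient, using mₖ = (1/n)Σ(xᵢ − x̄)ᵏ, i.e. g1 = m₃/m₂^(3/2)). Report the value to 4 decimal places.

x̄ = (49 + 9 + 13 + 1 + 9 + 14 + 0 + 0) / 8 = 11.8750
deviations (xᵢ − x̄): 37.1250, -2.8750, 1.1250, -10.8750, -2.8750, 2.1250, -11.8750, -11.8750
Σ(xᵢ − x̄)² = 1800.8750 ⇒ m₂ = 1800.8750/8 = 225.10938
Σ(xᵢ − x̄)³ = 46496.3438 ⇒ m₃ = 46496.3438/8 = 5812.04297
m₂^(3/2) = 225.10938^(1.5) = 3377.46124
g1 = m₃ / m₂^(3/2) = 5812.04297 / 3377.46124 ≈ 1.7208

1.7208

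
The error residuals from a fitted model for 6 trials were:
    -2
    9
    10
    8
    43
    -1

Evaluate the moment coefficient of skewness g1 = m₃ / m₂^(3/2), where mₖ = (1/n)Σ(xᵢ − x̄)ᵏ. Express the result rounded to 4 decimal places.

x̄ = (-2 + 9 + 10 + 8 + 43 - 1) / 6 = 11.1667
deviations (xᵢ − x̄): -13.1667, -2.1667, -1.1667, -3.1667, 31.8333, -12.1667
Σ(xᵢ − x̄)² = 1350.8333 ⇒ m₂ = 1350.8333/6 = 225.13889
Σ(xᵢ − x̄)³ = 28131.5556 ⇒ m₃ = 28131.5556/6 = 4688.59259
m₂^(3/2) = 225.13889^(1.5) = 3378.12548
g1 = m₃ / m₂^(3/2) = 4688.59259 / 3378.12548 ≈ 1.3879

1.3879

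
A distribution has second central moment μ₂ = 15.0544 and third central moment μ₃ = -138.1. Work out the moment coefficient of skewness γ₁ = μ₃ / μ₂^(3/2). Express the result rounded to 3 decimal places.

-2.364

σ = √μ₂ = √15.0544 = 3.88000
σ³ = μ₂^(3/2) = 58.41107
γ₁ = μ₃/σ³ = -138.1 / 58.41107 ≈ -2.364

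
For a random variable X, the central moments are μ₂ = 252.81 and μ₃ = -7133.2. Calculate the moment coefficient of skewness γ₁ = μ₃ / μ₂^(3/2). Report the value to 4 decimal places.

-1.7746

σ = √μ₂ = √252.81 = 15.90000
σ³ = μ₂^(3/2) = 4019.67900
γ₁ = μ₃/σ³ = -7133.2 / 4019.67900 ≈ -1.7746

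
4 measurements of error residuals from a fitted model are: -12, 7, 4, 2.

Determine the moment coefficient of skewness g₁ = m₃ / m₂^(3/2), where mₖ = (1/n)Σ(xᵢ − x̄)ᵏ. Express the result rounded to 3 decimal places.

x̄ = (-12 + 7 + 4 + 2) / 4 = 0.2500
deviations (xᵢ − x̄): -12.2500, 6.7500, 3.7500, 1.7500
Σ(xᵢ − x̄)² = 212.7500 ⇒ m₂ = 212.7500/4 = 53.18750
Σ(xᵢ − x̄)³ = -1472.6250 ⇒ m₃ = -1472.6250/4 = -368.15625
m₂^(3/2) = 53.18750^(1.5) = 387.89516
g₁ = m₃ / m₂^(3/2) = -368.15625 / 387.89516 ≈ -0.949

-0.949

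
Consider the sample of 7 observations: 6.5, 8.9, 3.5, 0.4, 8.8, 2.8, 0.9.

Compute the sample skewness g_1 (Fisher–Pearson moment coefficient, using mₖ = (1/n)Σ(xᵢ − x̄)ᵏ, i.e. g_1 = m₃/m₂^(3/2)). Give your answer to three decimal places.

x̄ = (6.5 + 8.9 + 3.5 + 0.4 + 8.8 + 2.8 + 0.9) / 7 = 4.5429
deviations (xᵢ − x̄): 1.9571, 4.3571, -1.0429, -4.1429, 4.2571, -1.7429, -3.6429
Σ(xᵢ − x̄)² = 75.4971 ⇒ m₂ = 75.4971/7 = 10.78531
Σ(xᵢ − x̄)³ = 41.4937 ⇒ m₃ = 41.4937/7 = 5.92767
m₂^(3/2) = 10.78531^(1.5) = 35.42001
g_1 = m₃ / m₂^(3/2) = 5.92767 / 35.42001 ≈ 0.167

0.167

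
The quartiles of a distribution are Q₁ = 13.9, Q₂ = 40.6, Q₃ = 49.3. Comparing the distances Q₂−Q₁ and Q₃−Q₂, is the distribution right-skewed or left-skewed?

left-skewed

Q₂ − Q₁ = 26.7;  Q₃ − Q₂ = 8.7
Q₂ − Q₁ > Q₃ − Q₂ ⇒ the lower half is more spread out ⇒ left-skewed.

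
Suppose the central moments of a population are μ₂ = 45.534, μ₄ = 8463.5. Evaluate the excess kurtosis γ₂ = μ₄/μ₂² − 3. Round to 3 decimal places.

μ₂² = 45.534² = 2073.34516
μ₄/μ₂² = 8463.5 / 2073.34516 = 4.08205
γ₂ = 4.08205 − 3 ≈ 1.082

1.082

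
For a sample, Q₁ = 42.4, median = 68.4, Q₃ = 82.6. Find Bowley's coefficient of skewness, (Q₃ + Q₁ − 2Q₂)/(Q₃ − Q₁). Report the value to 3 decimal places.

-0.294

numerator: Q₃ + Q₁ − 2Q₂ = 82.6 + 42.4 − 2×68.4 = -11.8000
denominator: Q₃ − Q₁ = 82.6 − 42.4 = 40.2000
Bowley skewness = -11.8000 / 40.2000 ≈ -0.294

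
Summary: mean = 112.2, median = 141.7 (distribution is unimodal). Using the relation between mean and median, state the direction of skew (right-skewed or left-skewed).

mean − median = 112.2 − 141.7 = -29.5
mean < median ⇒ the longer tail is on the left ⇒ left-skewed (negatively skewed).

left-skewed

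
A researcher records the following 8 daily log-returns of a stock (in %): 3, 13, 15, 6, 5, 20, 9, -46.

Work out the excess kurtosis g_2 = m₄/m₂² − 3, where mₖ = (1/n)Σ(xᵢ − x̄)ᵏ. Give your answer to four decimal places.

2.3369

x̄ = 3.1250
Σ(xᵢ − x̄)² = 2982.8750 ⇒ m₂ = 372.85938
Σ(xᵢ − x̄)⁴ = 5935609.1504 ⇒ m₄ = 741951.14380
m₂² = 139024.11353
g_2 = m₄/m₂² − 3 = 5.33685 − 3 ≈ 2.3369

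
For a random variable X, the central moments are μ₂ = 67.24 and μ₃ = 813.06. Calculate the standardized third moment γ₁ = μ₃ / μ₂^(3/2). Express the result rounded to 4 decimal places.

σ = √μ₂ = √67.24 = 8.20000
σ³ = μ₂^(3/2) = 551.36800
γ₁ = μ₃/σ³ = 813.06 / 551.36800 ≈ 1.4746

1.4746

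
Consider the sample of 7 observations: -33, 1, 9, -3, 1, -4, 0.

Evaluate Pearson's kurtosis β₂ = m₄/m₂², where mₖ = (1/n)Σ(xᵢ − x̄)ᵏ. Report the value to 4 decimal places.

4.3763

x̄ = -4.1429
Σ(xᵢ − x̄)² = 1076.8571 ⇒ m₂ = 153.83673
Σ(xᵢ − x̄)⁴ = 724979.7259 ⇒ m₄ = 103568.53228
m₂² = 23665.74094
β₂ = m₄/m₂² = 103568.53228 / 23665.74094 ≈ 4.3763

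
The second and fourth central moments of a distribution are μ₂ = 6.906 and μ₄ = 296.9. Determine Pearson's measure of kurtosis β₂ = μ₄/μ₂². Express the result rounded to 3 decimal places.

6.225

μ₂² = 6.906² = 47.69284
μ₄/μ₂² = 296.9 / 47.69284 = 6.22525
β₂ ≈ 6.225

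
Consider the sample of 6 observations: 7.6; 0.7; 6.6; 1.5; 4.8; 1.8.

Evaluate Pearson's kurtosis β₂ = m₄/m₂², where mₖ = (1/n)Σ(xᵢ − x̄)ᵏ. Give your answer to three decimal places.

x̄ = 3.8333
Σ(xᵢ − x̄)² = 42.1733 ⇒ m₂ = 7.02889
Σ(xᵢ − x̄)⁴ = 403.8811 ⇒ m₄ = 67.31352
m₂² = 49.40528
β₂ = m₄/m₂² = 67.31352 / 49.40528 ≈ 1.362

1.362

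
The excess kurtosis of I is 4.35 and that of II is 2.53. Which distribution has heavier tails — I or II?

I

Higher excess kurtosis ⇒ heavier tails relative to the normal distribution.
4.35 vs 2.53: the larger is 4.35, so I has heavier tails.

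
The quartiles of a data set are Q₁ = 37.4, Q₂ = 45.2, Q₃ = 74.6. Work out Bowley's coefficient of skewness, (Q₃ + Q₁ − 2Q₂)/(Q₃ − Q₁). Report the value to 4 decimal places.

numerator: Q₃ + Q₁ − 2Q₂ = 74.6 + 37.4 − 2×45.2 = 21.6000
denominator: Q₃ − Q₁ = 74.6 − 37.4 = 37.2000
Bowley skewness = 21.6000 / 37.2000 ≈ 0.5806

0.5806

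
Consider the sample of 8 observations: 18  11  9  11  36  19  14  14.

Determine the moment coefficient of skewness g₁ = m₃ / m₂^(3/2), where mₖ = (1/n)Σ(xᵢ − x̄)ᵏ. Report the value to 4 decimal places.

1.5949

x̄ = (18 + 11 + 9 + 11 + 36 + 19 + 14 + 14) / 8 = 16.5000
deviations (xᵢ − x̄): 1.5000, -5.5000, -7.5000, -5.5000, 19.5000, 2.5000, -2.5000, -2.5000
Σ(xᵢ − x̄)² = 518.0000 ⇒ m₂ = 518.0000/8 = 64.75000
Σ(xᵢ − x̄)³ = 6648.0000 ⇒ m₃ = 6648.0000/8 = 831.00000
m₂^(3/2) = 64.75000^(1.5) = 521.02632
g₁ = m₃ / m₂^(3/2) = 831.00000 / 521.02632 ≈ 1.5949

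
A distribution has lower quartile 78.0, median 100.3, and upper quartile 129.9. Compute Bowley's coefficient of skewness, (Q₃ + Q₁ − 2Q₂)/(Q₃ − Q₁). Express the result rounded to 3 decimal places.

0.141

numerator: Q₃ + Q₁ − 2Q₂ = 129.9 + 78.0 − 2×100.3 = 7.3000
denominator: Q₃ − Q₁ = 129.9 − 78.0 = 51.9000
Bowley skewness = 7.3000 / 51.9000 ≈ 0.141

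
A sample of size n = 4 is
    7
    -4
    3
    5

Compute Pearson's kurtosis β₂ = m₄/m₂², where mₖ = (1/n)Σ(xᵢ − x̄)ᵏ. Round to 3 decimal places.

2.055

x̄ = 2.7500
Σ(xᵢ − x̄)² = 68.7500 ⇒ m₂ = 17.18750
Σ(xᵢ − x̄)⁴ = 2427.8281 ⇒ m₄ = 606.95703
m₂² = 295.41016
β₂ = m₄/m₂² = 606.95703 / 295.41016 ≈ 2.055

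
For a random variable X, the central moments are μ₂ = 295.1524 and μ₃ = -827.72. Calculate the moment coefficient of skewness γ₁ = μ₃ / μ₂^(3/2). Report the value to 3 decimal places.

-0.163

σ = √μ₂ = √295.1524 = 17.18000
σ³ = μ₂^(3/2) = 5070.71823
γ₁ = μ₃/σ³ = -827.72 / 5070.71823 ≈ -0.163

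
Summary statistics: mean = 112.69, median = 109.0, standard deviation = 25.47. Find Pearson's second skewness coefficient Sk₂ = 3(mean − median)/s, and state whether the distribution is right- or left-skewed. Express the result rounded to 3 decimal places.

0.435, right-skewed

Sk₂ = 3(112.69 − 109.0) / 25.47 = 3 × 3.6900 / 25.47
    = 11.0700 / 25.47 ≈ 0.435
Sk₂ > 0 ⇒ mean > median ⇒ right-skewed (positive skew).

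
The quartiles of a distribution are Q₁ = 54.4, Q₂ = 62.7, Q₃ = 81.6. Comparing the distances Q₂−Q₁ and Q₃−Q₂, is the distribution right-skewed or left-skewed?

right-skewed

Q₂ − Q₁ = 8.3;  Q₃ − Q₂ = 18.9
Q₃ − Q₂ > Q₂ − Q₁ ⇒ the upper half is more spread out ⇒ right-skewed.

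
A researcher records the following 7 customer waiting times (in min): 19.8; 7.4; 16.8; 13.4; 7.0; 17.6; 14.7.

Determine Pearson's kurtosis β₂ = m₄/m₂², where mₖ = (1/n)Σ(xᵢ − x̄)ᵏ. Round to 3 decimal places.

1.741

x̄ = 13.8143
Σ(xᵢ − x̄)² = 147.6086 ⇒ m₂ = 21.08694
Σ(xᵢ − x̄)⁴ = 5418.1232 ⇒ m₄ = 774.01760
m₂² = 444.65899
β₂ = m₄/m₂² = 774.01760 / 444.65899 ≈ 1.741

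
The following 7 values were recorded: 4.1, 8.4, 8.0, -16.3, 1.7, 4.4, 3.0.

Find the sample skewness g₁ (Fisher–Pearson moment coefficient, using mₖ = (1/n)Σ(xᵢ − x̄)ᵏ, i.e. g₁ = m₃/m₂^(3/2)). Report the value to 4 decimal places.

-1.6722

x̄ = (4.1 + 8.4 + 8.0 - 16.3 + 1.7 + 4.4 + 3.0) / 7 = 1.9000
deviations (xᵢ − x̄): 2.2000, 6.5000, 6.1000, -18.2000, -0.2000, 2.5000, 1.1000
Σ(xᵢ − x̄)² = 423.0400 ⇒ m₂ = 423.0400/7 = 60.43429
Σ(xᵢ − x̄)³ = -5499.3660 ⇒ m₃ = -5499.3660/7 = -785.62371
m₂^(3/2) = 60.43429^(1.5) = 469.81307
g₁ = m₃ / m₂^(3/2) = -785.62371 / 469.81307 ≈ -1.6722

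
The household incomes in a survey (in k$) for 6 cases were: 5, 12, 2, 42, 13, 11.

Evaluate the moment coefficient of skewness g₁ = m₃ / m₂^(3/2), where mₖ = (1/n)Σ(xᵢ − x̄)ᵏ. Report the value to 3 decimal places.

1.419

x̄ = (5 + 12 + 2 + 42 + 13 + 11) / 6 = 14.1667
deviations (xᵢ − x̄): -9.1667, -2.1667, -12.1667, 27.8333, -1.1667, -3.1667
Σ(xᵢ − x̄)² = 1022.8333 ⇒ m₂ = 1022.8333/6 = 170.47222
Σ(xᵢ − x̄)³ = 18947.5556 ⇒ m₃ = 18947.5556/6 = 3157.92593
m₂^(3/2) = 170.47222^(1.5) = 2225.77077
g₁ = m₃ / m₂^(3/2) = 3157.92593 / 2225.77077 ≈ 1.419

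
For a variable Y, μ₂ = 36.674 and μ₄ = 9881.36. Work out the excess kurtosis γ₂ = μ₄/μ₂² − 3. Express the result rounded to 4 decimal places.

4.3468

μ₂² = 36.674² = 1344.98228
μ₄/μ₂² = 9881.36 / 1344.98228 = 7.34683
γ₂ = 7.34683 − 3 ≈ 4.3468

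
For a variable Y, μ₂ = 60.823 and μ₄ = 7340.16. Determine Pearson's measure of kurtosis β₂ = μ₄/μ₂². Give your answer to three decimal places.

1.984

μ₂² = 60.823² = 3699.43733
μ₄/μ₂² = 7340.16 / 3699.43733 = 1.98413
β₂ ≈ 1.984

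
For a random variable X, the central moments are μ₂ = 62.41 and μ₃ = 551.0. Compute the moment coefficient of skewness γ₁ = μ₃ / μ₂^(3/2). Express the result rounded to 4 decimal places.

σ = √μ₂ = √62.41 = 7.90000
σ³ = μ₂^(3/2) = 493.03900
γ₁ = μ₃/σ³ = 551.0 / 493.03900 ≈ 1.1176

1.1176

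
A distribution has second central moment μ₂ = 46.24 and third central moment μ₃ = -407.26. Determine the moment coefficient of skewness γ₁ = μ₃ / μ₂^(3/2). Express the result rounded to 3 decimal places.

σ = √μ₂ = √46.24 = 6.80000
σ³ = μ₂^(3/2) = 314.43200
γ₁ = μ₃/σ³ = -407.26 / 314.43200 ≈ -1.295

-1.295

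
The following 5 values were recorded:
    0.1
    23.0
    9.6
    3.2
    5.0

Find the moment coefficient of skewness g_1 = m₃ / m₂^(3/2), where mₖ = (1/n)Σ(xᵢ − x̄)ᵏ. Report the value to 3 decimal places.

x̄ = (0.1 + 23.0 + 9.6 + 3.2 + 5.0) / 5 = 8.1800
deviations (xᵢ − x̄): -8.0800, 14.8200, 1.4200, -4.9800, -3.1800
Σ(xᵢ − x̄)² = 321.8480 ⇒ m₂ = 321.8480/5 = 64.36960
Σ(xᵢ − x̄)³ = 2574.6379 ⇒ m₃ = 2574.6379/5 = 514.92758
m₂^(3/2) = 64.36960^(1.5) = 516.44160
g_1 = m₃ / m₂^(3/2) = 514.92758 / 516.44160 ≈ 0.997

0.997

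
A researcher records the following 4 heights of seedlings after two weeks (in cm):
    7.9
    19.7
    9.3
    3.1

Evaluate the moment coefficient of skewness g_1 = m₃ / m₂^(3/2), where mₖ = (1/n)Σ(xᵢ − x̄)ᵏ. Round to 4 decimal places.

0.6474

x̄ = (7.9 + 19.7 + 9.3 + 3.1) / 4 = 10.0000
deviations (xᵢ − x̄): -2.1000, 9.7000, -0.7000, -6.9000
Σ(xᵢ − x̄)² = 146.6000 ⇒ m₂ = 146.6000/4 = 36.65000
Σ(xᵢ − x̄)³ = 574.5600 ⇒ m₃ = 574.5600/4 = 143.64000
m₂^(3/2) = 36.65000^(1.5) = 221.87633
g_1 = m₃ / m₂^(3/2) = 143.64000 / 221.87633 ≈ 0.6474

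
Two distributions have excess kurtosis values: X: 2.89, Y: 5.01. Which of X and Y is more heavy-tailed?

Higher excess kurtosis ⇒ heavier tails relative to the normal distribution.
2.89 vs 5.01: the larger is 5.01, so Y has heavier tails.

Y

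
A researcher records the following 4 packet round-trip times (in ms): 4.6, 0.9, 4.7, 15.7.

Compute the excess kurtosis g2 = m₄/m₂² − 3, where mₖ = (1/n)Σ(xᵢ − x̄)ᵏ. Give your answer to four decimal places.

-0.8185

x̄ = 6.4750
Σ(xᵢ − x̄)² = 122.8475 ⇒ m₂ = 30.71187
Σ(xᵢ − x̄)⁴ = 8230.4077 ⇒ m₄ = 2057.60192
m₂² = 943.21927
g2 = m₄/m₂² − 3 = 2.18147 − 3 ≈ -0.8185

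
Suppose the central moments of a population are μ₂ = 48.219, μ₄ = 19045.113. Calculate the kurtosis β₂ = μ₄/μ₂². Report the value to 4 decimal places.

8.1912

μ₂² = 48.219² = 2325.07196
μ₄/μ₂² = 19045.113 / 2325.07196 = 8.19119
β₂ ≈ 8.1912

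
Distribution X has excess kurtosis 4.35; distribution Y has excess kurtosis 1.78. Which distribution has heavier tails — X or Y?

Higher excess kurtosis ⇒ heavier tails relative to the normal distribution.
4.35 vs 1.78: the larger is 4.35, so X has heavier tails.

X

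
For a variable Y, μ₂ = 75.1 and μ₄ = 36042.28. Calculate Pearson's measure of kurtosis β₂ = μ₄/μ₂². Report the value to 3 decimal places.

6.390

μ₂² = 75.1² = 5640.01000
μ₄/μ₂² = 36042.28 / 5640.01000 = 6.39046
β₂ ≈ 6.390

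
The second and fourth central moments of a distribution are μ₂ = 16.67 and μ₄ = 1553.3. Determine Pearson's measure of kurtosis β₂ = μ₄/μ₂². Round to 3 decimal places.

5.590

μ₂² = 16.67² = 277.88890
μ₄/μ₂² = 1553.3 / 277.88890 = 5.58964
β₂ ≈ 5.590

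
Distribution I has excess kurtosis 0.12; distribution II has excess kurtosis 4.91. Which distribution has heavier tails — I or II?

II

Higher excess kurtosis ⇒ heavier tails relative to the normal distribution.
0.12 vs 4.91: the larger is 4.91, so II has heavier tails.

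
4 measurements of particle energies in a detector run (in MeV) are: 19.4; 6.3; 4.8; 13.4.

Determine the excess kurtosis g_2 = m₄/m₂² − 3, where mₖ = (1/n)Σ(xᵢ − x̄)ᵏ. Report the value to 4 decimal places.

x̄ = 10.9750
Σ(xᵢ − x̄)² = 136.8475 ⇒ m₂ = 34.21187
Σ(xᵢ − x̄)⁴ = 7004.4438 ⇒ m₄ = 1751.11095
m₂² = 1170.45239
g_2 = m₄/m₂² − 3 = 1.49610 − 3 ≈ -1.5039

-1.5039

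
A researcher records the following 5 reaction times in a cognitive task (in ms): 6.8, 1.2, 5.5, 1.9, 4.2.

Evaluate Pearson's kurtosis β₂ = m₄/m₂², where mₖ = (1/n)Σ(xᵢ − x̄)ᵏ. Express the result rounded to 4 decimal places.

1.4659

x̄ = 3.9200
Σ(xᵢ − x̄)² = 22.3480 ⇒ m₂ = 4.46960
Σ(xᵢ − x̄)⁴ = 146.4212 ⇒ m₄ = 29.28424
m₂² = 19.97732
β₂ = m₄/m₂² = 29.28424 / 19.97732 ≈ 1.4659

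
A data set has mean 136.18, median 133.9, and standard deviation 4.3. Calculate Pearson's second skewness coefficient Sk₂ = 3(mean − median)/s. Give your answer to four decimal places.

Sk₂ = 3(136.18 − 133.9) / 4.3 = 3 × 2.2800 / 4.3
    = 6.8400 / 4.3 ≈ 1.5907

1.5907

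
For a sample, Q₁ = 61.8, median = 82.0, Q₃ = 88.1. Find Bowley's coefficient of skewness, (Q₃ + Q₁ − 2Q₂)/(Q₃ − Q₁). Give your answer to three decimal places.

-0.536

numerator: Q₃ + Q₁ − 2Q₂ = 88.1 + 61.8 − 2×82.0 = -14.1000
denominator: Q₃ − Q₁ = 88.1 − 61.8 = 26.3000
Bowley skewness = -14.1000 / 26.3000 ≈ -0.536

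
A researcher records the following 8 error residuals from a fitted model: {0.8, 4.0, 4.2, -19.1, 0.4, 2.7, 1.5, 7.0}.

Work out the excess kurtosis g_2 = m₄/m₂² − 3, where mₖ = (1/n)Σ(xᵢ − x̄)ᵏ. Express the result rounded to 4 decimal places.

x̄ = 0.1875
Σ(xᵢ − x̄)² = 457.5088 ⇒ m₂ = 57.18859
Σ(xᵢ − x̄)⁴ = 141057.0447 ⇒ m₄ = 17632.13058
m₂² = 3270.53526
g_2 = m₄/m₂² − 3 = 5.39121 − 3 ≈ 2.3912

2.3912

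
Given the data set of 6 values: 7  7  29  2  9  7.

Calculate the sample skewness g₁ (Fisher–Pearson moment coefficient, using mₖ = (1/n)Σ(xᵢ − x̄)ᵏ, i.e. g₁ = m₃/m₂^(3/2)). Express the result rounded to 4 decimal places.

x̄ = (7 + 7 + 29 + 2 + 9 + 7) / 6 = 10.1667
deviations (xᵢ − x̄): -3.1667, -3.1667, 18.8333, -8.1667, -1.1667, -3.1667
Σ(xᵢ − x̄)² = 452.8333 ⇒ m₂ = 452.8333/6 = 75.47222
Σ(xᵢ − x̄)³ = 6038.5556 ⇒ m₃ = 6038.5556/6 = 1006.42593
m₂^(3/2) = 75.47222^(1.5) = 655.66305
g₁ = m₃ / m₂^(3/2) = 1006.42593 / 655.66305 ≈ 1.5350

1.5350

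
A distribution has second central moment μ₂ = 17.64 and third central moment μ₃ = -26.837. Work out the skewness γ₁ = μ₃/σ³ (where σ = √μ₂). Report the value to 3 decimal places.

-0.362

σ = √μ₂ = √17.64 = 4.20000
σ³ = μ₂^(3/2) = 74.08800
γ₁ = μ₃/σ³ = -26.837 / 74.08800 ≈ -0.362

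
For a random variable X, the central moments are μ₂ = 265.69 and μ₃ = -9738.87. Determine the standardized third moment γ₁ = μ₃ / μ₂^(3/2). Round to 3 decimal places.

σ = √μ₂ = √265.69 = 16.30000
σ³ = μ₂^(3/2) = 4330.74700
γ₁ = μ₃/σ³ = -9738.87 / 4330.74700 ≈ -2.249

-2.249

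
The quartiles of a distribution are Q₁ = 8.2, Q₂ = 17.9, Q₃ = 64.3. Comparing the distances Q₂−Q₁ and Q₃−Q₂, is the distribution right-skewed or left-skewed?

Q₂ − Q₁ = 9.7;  Q₃ − Q₂ = 46.4
Q₃ − Q₂ > Q₂ − Q₁ ⇒ the upper half is more spread out ⇒ right-skewed.

right-skewed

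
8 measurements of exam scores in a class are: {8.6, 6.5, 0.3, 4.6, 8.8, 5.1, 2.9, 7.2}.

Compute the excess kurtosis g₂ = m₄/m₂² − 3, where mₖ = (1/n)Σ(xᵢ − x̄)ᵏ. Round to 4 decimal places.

-0.7192

x̄ = 5.5000
Σ(xᵢ − x̄)² = 59.1600 ⇒ m₂ = 7.39500
Σ(xᵢ − x̄)⁴ = 997.8372 ⇒ m₄ = 124.72965
m₂² = 54.68603
g₂ = m₄/m₂² − 3 = 2.28083 − 3 ≈ -0.7192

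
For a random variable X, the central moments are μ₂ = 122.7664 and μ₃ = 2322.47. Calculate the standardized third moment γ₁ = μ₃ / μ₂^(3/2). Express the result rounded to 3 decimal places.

1.707

σ = √μ₂ = √122.7664 = 11.08000
σ³ = μ₂^(3/2) = 1360.25171
γ₁ = μ₃/σ³ = 2322.47 / 1360.25171 ≈ 1.707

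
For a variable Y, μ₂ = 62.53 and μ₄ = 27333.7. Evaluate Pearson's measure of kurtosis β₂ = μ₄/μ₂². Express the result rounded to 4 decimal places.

6.9907

μ₂² = 62.53² = 3910.00090
μ₄/μ₂² = 27333.7 / 3910.00090 = 6.99071
β₂ ≈ 6.9907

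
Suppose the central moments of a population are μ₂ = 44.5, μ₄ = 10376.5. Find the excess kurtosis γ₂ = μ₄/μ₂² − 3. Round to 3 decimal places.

μ₂² = 44.5² = 1980.25000
μ₄/μ₂² = 10376.5 / 1980.25000 = 5.23999
γ₂ = 5.23999 − 3 ≈ 2.240

2.240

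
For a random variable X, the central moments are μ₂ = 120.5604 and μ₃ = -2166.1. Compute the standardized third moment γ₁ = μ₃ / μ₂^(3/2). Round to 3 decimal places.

-1.636

σ = √μ₂ = √120.5604 = 10.98000
σ³ = μ₂^(3/2) = 1323.75319
γ₁ = μ₃/σ³ = -2166.1 / 1323.75319 ≈ -1.636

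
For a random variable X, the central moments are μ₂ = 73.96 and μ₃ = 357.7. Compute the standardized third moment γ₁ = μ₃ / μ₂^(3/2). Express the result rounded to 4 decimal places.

σ = √μ₂ = √73.96 = 8.60000
σ³ = μ₂^(3/2) = 636.05600
γ₁ = μ₃/σ³ = 357.7 / 636.05600 ≈ 0.5624

0.5624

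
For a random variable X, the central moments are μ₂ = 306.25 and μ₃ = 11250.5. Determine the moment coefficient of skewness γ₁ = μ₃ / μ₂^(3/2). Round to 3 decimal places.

σ = √μ₂ = √306.25 = 17.50000
σ³ = μ₂^(3/2) = 5359.37500
γ₁ = μ₃/σ³ = 11250.5 / 5359.37500 ≈ 2.099

2.099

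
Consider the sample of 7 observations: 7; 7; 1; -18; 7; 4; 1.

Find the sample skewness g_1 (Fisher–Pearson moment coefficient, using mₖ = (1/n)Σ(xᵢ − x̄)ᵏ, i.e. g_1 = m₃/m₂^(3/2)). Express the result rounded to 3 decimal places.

-1.672

x̄ = (7 + 7 + 1 - 18 + 7 + 4 + 1) / 7 = 1.2857
deviations (xᵢ − x̄): 5.7143, 5.7143, -0.2857, -19.2857, 5.7143, 2.7143, -0.2857
Σ(xᵢ − x̄)² = 477.4286 ⇒ m₂ = 477.4286/7 = 68.20408
Σ(xᵢ − x̄)³ = -6593.3878 ⇒ m₃ = -6593.3878/7 = -941.91254
m₂^(3/2) = 68.20408^(1.5) = 563.26861
g_1 = m₃ / m₂^(3/2) = -941.91254 / 563.26861 ≈ -1.672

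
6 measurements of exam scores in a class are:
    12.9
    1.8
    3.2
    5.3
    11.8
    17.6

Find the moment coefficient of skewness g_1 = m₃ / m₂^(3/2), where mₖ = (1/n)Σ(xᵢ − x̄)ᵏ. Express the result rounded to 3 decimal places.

x̄ = (12.9 + 1.8 + 3.2 + 5.3 + 11.8 + 17.6) / 6 = 8.7667
deviations (xᵢ − x̄): 4.1333, -6.9667, -5.5667, -3.4667, 3.0333, 8.8333
Σ(xᵢ − x̄)² = 195.8533 ⇒ m₂ = 195.8533/6 = 32.64222
Σ(xᵢ − x̄)³ = 235.4876 ⇒ m₃ = 235.4876/6 = 39.24793
m₂^(3/2) = 32.64222^(1.5) = 186.49602
g_1 = m₃ / m₂^(3/2) = 39.24793 / 186.49602 ≈ 0.210

0.210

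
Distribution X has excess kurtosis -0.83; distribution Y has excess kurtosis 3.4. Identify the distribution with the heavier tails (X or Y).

Higher excess kurtosis ⇒ heavier tails relative to the normal distribution.
-0.83 vs 3.4: the larger is 3.4, so Y has heavier tails. (Y is leptokurtic — heavier-than-normal tails; the other is platykurtic.)

Y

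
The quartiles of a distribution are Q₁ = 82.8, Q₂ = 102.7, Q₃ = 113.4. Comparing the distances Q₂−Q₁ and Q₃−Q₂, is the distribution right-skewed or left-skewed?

Q₂ − Q₁ = 19.9;  Q₃ − Q₂ = 10.7
Q₂ − Q₁ > Q₃ − Q₂ ⇒ the lower half is more spread out ⇒ left-skewed.

left-skewed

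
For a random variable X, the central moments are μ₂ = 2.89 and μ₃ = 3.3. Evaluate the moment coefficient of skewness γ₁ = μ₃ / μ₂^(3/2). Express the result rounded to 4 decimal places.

0.6717

σ = √μ₂ = √2.89 = 1.70000
σ³ = μ₂^(3/2) = 4.91300
γ₁ = μ₃/σ³ = 3.3 / 4.91300 ≈ 0.6717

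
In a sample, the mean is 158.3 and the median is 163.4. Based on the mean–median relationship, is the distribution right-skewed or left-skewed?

left-skewed

mean − median = 158.3 − 163.4 = -5.1
mean < median ⇒ the longer tail is on the left ⇒ left-skewed (negatively skewed).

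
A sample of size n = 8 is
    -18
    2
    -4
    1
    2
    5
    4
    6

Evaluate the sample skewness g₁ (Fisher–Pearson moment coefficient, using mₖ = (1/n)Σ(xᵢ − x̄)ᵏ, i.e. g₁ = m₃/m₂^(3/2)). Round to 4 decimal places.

x̄ = (-18 + 2 - 4 + 1 + 2 + 5 + 4 + 6) / 8 = -0.2500
deviations (xᵢ − x̄): -17.7500, 2.2500, -3.7500, 1.2500, 2.2500, 5.2500, 4.2500, 6.2500
Σ(xᵢ − x̄)² = 425.5000 ⇒ m₂ = 425.5000/8 = 53.18750
Σ(xᵢ − x̄)³ = -5154.7500 ⇒ m₃ = -5154.7500/8 = -644.34375
m₂^(3/2) = 53.18750^(1.5) = 387.89516
g₁ = m₃ / m₂^(3/2) = -644.34375 / 387.89516 ≈ -1.6611

-1.6611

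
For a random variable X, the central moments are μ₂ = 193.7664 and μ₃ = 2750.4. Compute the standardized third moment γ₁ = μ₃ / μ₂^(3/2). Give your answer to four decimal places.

1.0197

σ = √μ₂ = √193.7664 = 13.92000
σ³ = μ₂^(3/2) = 2697.22829
γ₁ = μ₃/σ³ = 2750.4 / 2697.22829 ≈ 1.0197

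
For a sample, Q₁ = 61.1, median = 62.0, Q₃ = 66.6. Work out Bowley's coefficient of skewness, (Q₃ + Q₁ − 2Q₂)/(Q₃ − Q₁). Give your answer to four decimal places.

0.6727

numerator: Q₃ + Q₁ − 2Q₂ = 66.6 + 61.1 − 2×62.0 = 3.7000
denominator: Q₃ − Q₁ = 66.6 − 61.1 = 5.5000
Bowley skewness = 3.7000 / 5.5000 ≈ 0.6727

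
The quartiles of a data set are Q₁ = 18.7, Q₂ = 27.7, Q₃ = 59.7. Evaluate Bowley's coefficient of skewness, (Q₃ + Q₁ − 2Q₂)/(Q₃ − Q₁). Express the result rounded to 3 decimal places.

numerator: Q₃ + Q₁ − 2Q₂ = 59.7 + 18.7 − 2×27.7 = 23.0000
denominator: Q₃ − Q₁ = 59.7 − 18.7 = 41.0000
Bowley skewness = 23.0000 / 41.0000 ≈ 0.561

0.561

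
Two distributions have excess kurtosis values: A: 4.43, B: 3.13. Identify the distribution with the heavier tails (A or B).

A

Higher excess kurtosis ⇒ heavier tails relative to the normal distribution.
4.43 vs 3.13: the larger is 4.43, so A has heavier tails.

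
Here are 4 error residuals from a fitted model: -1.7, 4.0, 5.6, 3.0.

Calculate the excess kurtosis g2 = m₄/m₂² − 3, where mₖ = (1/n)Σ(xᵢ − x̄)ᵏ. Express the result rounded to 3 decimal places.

x̄ = 2.7250
Σ(xᵢ − x̄)² = 29.5475 ⇒ m₂ = 7.38687
Σ(xᵢ − x̄)⁴ = 454.3698 ⇒ m₄ = 113.59245
m₂² = 54.56592
g2 = m₄/m₂² − 3 = 2.08175 − 3 ≈ -0.918

-0.918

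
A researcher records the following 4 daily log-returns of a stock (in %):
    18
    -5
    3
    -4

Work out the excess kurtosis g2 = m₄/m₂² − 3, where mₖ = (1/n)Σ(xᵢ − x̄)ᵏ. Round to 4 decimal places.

x̄ = 3.0000
Σ(xᵢ − x̄)² = 338.0000 ⇒ m₂ = 84.50000
Σ(xᵢ − x̄)⁴ = 57122.0000 ⇒ m₄ = 14280.50000
m₂² = 7140.25000
g2 = m₄/m₂² − 3 = 2.00000 − 3 ≈ -1.0000

-1.0000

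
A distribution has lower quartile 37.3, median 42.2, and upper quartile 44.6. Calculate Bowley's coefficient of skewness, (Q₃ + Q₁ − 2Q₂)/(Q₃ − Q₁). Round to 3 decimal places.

numerator: Q₃ + Q₁ − 2Q₂ = 44.6 + 37.3 − 2×42.2 = -2.5000
denominator: Q₃ − Q₁ = 44.6 − 37.3 = 7.3000
Bowley skewness = -2.5000 / 7.3000 ≈ -0.342

-0.342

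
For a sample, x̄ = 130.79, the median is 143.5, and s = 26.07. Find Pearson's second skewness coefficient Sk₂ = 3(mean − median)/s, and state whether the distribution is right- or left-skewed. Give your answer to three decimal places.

-1.463, left-skewed

Sk₂ = 3(130.79 − 143.5) / 26.07 = 3 × -12.7100 / 26.07
    = -38.1300 / 26.07 ≈ -1.463
Sk₂ < 0 ⇒ mean < median ⇒ left-skewed (negative skew).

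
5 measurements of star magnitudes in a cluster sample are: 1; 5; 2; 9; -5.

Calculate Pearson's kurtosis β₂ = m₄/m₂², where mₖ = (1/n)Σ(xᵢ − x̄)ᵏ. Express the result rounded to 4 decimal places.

2.1518

x̄ = 2.4000
Σ(xᵢ − x̄)² = 107.2000 ⇒ m₂ = 21.44000
Σ(xᵢ − x̄)⁴ = 4945.6960 ⇒ m₄ = 989.13920
m₂² = 459.67360
β₂ = m₄/m₂² = 989.13920 / 459.67360 ≈ 2.1518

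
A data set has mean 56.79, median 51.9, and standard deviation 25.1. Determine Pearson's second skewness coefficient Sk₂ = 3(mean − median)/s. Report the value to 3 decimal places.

0.584

Sk₂ = 3(56.79 − 51.9) / 25.1 = 3 × 4.8900 / 25.1
    = 14.6700 / 25.1 ≈ 0.584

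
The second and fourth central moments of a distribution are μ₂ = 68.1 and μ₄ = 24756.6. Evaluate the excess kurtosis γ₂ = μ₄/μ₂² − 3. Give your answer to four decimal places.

μ₂² = 68.1² = 4637.61000
μ₄/μ₂² = 24756.6 / 4637.61000 = 5.33822
γ₂ = 5.33822 − 3 ≈ 2.3382

2.3382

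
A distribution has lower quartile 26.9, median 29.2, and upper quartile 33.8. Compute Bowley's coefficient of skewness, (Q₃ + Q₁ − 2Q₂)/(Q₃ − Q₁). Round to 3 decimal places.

0.333

numerator: Q₃ + Q₁ − 2Q₂ = 33.8 + 26.9 − 2×29.2 = 2.3000
denominator: Q₃ − Q₁ = 33.8 − 26.9 = 6.9000
Bowley skewness = 2.3000 / 6.9000 ≈ 0.333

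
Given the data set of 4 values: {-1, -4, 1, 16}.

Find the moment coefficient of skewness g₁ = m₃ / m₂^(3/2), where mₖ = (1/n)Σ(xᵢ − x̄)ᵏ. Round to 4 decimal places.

x̄ = (-1 - 4 + 1 + 16) / 4 = 3.0000
deviations (xᵢ − x̄): -4.0000, -7.0000, -2.0000, 13.0000
Σ(xᵢ − x̄)² = 238.0000 ⇒ m₂ = 238.0000/4 = 59.50000
Σ(xᵢ − x̄)³ = 1782.0000 ⇒ m₃ = 1782.0000/4 = 445.50000
m₂^(3/2) = 59.50000^(1.5) = 458.96065
g₁ = m₃ / m₂^(3/2) = 445.50000 / 458.96065 ≈ 0.9707

0.9707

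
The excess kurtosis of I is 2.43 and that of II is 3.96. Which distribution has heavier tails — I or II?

II

Higher excess kurtosis ⇒ heavier tails relative to the normal distribution.
2.43 vs 3.96: the larger is 3.96, so II has heavier tails.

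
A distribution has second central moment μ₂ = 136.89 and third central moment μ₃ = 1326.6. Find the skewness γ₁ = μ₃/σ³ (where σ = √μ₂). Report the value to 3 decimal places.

σ = √μ₂ = √136.89 = 11.70000
σ³ = μ₂^(3/2) = 1601.61300
γ₁ = μ₃/σ³ = 1326.6 / 1601.61300 ≈ 0.828

0.828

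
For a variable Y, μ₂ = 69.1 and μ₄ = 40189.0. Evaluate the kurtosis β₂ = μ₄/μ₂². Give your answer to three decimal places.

μ₂² = 69.1² = 4774.81000
μ₄/μ₂² = 40189.0 / 4774.81000 = 8.41688
β₂ ≈ 8.417

8.417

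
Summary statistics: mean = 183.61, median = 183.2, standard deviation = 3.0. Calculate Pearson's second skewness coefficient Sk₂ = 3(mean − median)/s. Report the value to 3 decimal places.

Sk₂ = 3(183.61 − 183.2) / 3.0 = 3 × 0.4100 / 3.0
    = 1.2300 / 3.0 ≈ 0.410

0.410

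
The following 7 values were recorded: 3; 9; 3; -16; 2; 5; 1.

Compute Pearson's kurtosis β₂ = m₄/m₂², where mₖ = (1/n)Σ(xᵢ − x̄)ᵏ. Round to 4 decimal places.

x̄ = 1.0000
Σ(xᵢ − x̄)² = 378.0000 ⇒ m₂ = 54.00000
Σ(xᵢ − x̄)⁴ = 87906.0000 ⇒ m₄ = 12558.00000
m₂² = 2916.00000
β₂ = m₄/m₂² = 12558.00000 / 2916.00000 ≈ 4.3066

4.3066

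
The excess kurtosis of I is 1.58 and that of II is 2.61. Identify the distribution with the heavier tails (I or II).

Higher excess kurtosis ⇒ heavier tails relative to the normal distribution.
1.58 vs 2.61: the larger is 2.61, so II has heavier tails.

II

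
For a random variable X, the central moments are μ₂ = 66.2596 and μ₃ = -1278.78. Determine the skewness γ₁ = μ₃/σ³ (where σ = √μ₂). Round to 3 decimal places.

-2.371

σ = √μ₂ = √66.2596 = 8.14000
σ³ = μ₂^(3/2) = 539.35314
γ₁ = μ₃/σ³ = -1278.78 / 539.35314 ≈ -2.371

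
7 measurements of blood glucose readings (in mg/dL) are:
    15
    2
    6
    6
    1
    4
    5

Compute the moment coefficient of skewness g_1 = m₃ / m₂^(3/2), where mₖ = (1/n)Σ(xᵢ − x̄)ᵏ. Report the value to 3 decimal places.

x̄ = (15 + 2 + 6 + 6 + 1 + 4 + 5) / 7 = 5.5714
deviations (xᵢ − x̄): 9.4286, -3.5714, 0.4286, 0.4286, -4.5714, -1.5714, -0.5714
Σ(xᵢ − x̄)² = 125.7143 ⇒ m₂ = 125.7143/7 = 17.95918
Σ(xᵢ − x̄)³ = 693.1837 ⇒ m₃ = 693.1837/7 = 99.02624
m₂^(3/2) = 17.95918^(1.5) = 76.10793
g_1 = m₃ / m₂^(3/2) = 99.02624 / 76.10793 ≈ 1.301

1.301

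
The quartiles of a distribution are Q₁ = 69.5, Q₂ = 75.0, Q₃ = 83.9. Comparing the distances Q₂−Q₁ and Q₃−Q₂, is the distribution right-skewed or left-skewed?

right-skewed

Q₂ − Q₁ = 5.5;  Q₃ − Q₂ = 8.9
Q₃ − Q₂ > Q₂ − Q₁ ⇒ the upper half is more spread out ⇒ right-skewed.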